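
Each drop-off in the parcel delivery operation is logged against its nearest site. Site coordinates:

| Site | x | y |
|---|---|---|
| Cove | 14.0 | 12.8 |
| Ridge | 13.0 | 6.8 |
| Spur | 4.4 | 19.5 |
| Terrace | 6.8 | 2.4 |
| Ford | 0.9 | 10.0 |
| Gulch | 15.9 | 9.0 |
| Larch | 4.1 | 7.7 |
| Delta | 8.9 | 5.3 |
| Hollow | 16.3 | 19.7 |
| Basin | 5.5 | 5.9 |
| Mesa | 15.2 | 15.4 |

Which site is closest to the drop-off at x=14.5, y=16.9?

Squared distances to each site:
Cove: 17.060; Ridge: 104.260; Spur: 108.770; Terrace: 269.540; Ford: 232.570; Gulch: 64.370; Larch: 192.800; Delta: 165.920; Hollow: 11.080; Basin: 202.000; Mesa: 2.740.
Minimum at Mesa.

Mesa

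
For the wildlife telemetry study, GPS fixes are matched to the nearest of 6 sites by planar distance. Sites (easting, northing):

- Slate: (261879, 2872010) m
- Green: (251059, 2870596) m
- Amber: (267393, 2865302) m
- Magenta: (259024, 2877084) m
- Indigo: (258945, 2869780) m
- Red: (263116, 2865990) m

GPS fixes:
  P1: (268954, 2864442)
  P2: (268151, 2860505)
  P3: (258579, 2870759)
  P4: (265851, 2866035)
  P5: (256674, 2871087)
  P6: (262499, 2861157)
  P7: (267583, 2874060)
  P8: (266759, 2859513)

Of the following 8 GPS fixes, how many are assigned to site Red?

1

P1 → Amber
P2 → Amber
P3 → Indigo
P4 → Amber
P5 → Indigo
P6 → Red
P7 → Slate
P8 → Amber
1 of the 8 goes to Red.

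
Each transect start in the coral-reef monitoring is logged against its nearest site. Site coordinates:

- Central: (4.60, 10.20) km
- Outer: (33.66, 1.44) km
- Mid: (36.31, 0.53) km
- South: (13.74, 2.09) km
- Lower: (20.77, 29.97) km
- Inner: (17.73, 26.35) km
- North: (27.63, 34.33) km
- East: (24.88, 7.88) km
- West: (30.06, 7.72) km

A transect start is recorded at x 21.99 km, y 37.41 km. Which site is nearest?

North

Squared distances to each site:
Central: 1042.796; Outer: 1430.030; Mid: 1565.197; South: 1315.565; Lower: 56.842; Inner: 140.471; North: 41.296; East: 880.373; West: 946.621.
Minimum at North.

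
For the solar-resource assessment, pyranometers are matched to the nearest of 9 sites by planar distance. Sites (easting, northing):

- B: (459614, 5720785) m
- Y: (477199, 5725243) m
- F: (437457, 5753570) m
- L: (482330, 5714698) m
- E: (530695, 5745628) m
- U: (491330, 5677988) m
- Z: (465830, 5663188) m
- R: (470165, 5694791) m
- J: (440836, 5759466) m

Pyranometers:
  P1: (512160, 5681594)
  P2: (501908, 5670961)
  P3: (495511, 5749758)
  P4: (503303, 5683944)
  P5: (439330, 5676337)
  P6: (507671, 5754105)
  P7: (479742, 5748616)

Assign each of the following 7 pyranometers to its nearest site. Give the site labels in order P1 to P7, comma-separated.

P1 → U (d²=446892136.00)
P2 → U (d²=161272813.00)
P3 → Y (d²=936314569.00)
P4 → U (d²=178826665.00)
P5 → Z (d²=875146201.00)
P6 → E (d²=601964105.00)
P7 → Y (d²=552763978.00)

U, U, Y, U, Z, E, Y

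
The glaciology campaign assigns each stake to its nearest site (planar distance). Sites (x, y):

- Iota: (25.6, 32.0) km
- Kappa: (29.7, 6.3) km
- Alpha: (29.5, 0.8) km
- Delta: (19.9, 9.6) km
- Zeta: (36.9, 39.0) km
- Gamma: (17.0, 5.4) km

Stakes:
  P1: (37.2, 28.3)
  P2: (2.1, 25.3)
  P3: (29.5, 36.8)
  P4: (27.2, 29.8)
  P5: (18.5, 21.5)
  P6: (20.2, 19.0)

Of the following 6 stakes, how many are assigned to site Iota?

P1 → Zeta
P2 → Delta
P3 → Iota
P4 → Iota
P5 → Delta
P6 → Delta
2 of the 6 go to Iota.

2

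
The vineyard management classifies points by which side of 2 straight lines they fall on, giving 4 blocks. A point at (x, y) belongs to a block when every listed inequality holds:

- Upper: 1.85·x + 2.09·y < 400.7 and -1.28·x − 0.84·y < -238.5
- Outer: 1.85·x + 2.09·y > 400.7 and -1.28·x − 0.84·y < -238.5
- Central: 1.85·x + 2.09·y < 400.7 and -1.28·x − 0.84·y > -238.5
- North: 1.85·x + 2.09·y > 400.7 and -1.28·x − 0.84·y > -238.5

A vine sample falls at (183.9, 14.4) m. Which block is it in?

Upper

1.85·183.9 + 2.09·14.4 = 370.311, which is < 400.7
-1.28·183.9 − 0.84·14.4 = -247.488, which is < -238.5
This sign pattern matches Upper.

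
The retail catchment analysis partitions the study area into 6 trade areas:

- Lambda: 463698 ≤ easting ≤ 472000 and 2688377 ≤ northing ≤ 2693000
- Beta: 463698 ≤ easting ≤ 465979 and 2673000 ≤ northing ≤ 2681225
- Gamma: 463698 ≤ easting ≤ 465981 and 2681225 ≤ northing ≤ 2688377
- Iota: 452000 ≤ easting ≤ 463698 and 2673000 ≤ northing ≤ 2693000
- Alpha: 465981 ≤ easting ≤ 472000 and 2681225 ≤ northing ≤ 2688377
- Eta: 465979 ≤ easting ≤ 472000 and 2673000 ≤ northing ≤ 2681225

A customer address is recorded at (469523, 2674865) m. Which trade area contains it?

The point has easting = 469523 and northing = 2674865.
Only Eta satisfies 465979 ≤ easting ≤ 472000 and 2673000 ≤ northing ≤ 2681225.

Eta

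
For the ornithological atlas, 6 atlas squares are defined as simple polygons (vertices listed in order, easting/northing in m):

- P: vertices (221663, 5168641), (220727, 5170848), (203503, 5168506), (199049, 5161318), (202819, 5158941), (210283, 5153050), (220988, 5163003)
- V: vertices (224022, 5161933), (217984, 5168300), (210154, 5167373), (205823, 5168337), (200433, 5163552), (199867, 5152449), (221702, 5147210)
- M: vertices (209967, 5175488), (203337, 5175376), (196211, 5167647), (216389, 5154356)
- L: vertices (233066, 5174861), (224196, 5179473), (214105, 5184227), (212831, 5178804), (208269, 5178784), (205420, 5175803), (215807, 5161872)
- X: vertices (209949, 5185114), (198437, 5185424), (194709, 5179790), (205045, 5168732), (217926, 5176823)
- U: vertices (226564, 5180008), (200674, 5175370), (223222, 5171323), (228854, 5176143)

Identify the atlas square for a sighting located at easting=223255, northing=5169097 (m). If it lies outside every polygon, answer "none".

Cast a ray rightward from (223255, 5169097). For each polygon, the edges (by vertex number in listed order) whose endpoints lie on opposite sides of northing = 5169097, where each meets that height, and whether that is right or left of the point:
P: 1–2 at easting≈221469.6 (left), 2–3 at easting≈207849.4 (left) → 0 crossings.
V: no edge straddles that height → 0 crossings.
M: 2–3 at easting≈197547.9 (left), 4–1 at easting≈211909.2 (left) → 0 crossings.
L: 6–7 at easting≈210420.0 (left), 7–1 at easting≈225407.1 (right) → 1 crossing.
X: 3–4 at easting≈204703.8 (left), 4–5 at easting≈205626.1 (left) → 0 crossings.
U: no edge straddles that height → 0 crossings.
Only L has an odd count, so the point is inside L.

L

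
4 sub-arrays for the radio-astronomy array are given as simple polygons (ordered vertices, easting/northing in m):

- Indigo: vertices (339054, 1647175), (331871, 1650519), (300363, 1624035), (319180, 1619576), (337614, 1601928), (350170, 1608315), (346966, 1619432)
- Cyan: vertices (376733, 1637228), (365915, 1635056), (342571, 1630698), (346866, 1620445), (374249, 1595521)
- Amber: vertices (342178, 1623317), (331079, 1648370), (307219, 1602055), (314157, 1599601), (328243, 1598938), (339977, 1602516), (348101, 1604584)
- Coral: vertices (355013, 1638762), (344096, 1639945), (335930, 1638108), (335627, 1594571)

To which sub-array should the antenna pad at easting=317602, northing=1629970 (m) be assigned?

Cast a ray rightward from (317602, 1629970). For each polygon, the edges (by vertex number in listed order) whose endpoints lie on opposite sides of northing = 1629970, where each meets that height, and whether that is right or left of the point:
Indigo: 2–3 at easting≈307423.9 (left), 7–1 at easting≈343960.7 (right) → 1 crossing.
Cyan: 3–4 at easting≈342876.0 (right), 5–1 at easting≈376300.7 (right) → 2 crossings.
Amber: 1–2 at easting≈339230.6 (right), 2–3 at easting≈321599.9 (right) → 2 crossings.
Coral: 3–4 at easting≈335873.4 (right), 4–1 at easting≈351156.1 (right) → 2 crossings.
Only Indigo has an odd count, so the point is inside Indigo.

Indigo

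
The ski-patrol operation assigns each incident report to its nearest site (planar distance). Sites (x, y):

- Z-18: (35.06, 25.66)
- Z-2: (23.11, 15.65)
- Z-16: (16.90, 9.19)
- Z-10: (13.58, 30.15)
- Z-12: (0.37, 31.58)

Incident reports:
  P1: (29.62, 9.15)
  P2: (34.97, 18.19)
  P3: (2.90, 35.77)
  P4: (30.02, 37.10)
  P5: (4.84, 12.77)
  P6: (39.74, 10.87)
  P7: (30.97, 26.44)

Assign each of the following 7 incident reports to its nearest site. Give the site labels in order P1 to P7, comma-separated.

Z-2, Z-18, Z-12, Z-18, Z-16, Z-18, Z-18

P1 → Z-2 (d²=84.63)
P2 → Z-18 (d²=55.81)
P3 → Z-12 (d²=23.96)
P4 → Z-18 (d²=156.28)
P5 → Z-16 (d²=158.26)
P6 → Z-18 (d²=240.65)
P7 → Z-18 (d²=17.34)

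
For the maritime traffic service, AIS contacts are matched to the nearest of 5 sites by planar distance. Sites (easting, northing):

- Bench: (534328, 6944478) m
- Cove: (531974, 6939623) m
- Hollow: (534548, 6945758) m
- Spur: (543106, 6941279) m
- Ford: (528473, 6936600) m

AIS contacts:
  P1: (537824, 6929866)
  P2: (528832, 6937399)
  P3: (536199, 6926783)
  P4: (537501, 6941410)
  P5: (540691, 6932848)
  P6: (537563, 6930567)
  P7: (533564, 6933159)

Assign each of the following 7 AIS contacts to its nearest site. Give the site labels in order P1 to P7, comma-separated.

P1 → Cove (d²=129421549.00)
P2 → Ford (d²=767282.00)
P3 → Ford (d²=156064565.00)
P4 → Bench (d²=19480553.00)
P5 → Spur (d²=76913986.00)
P6 → Cove (d²=113248057.00)
P7 → Ford (d²=37758762.00)

Cove, Ford, Ford, Bench, Spur, Cove, Ford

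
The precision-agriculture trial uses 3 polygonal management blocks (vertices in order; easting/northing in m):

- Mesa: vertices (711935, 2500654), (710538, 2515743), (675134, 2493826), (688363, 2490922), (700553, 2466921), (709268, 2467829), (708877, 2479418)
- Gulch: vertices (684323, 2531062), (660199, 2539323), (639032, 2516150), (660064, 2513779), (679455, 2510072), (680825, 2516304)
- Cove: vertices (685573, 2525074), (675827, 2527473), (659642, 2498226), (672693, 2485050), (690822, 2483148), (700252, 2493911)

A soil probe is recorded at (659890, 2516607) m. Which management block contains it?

Cast a ray rightward from (659890, 2516607). For each polygon, the edges (by vertex number in listed order) whose endpoints lie on opposite sides of northing = 2516607, where each meets that height, and whether that is right or left of the point:
Mesa: no edge straddles that height → 0 crossings.
Gulch: 2–3 at easting≈639449.4 (left), 6–1 at easting≈680896.8 (right) → 1 crossing.
Cove: 2–3 at easting≈669813.9 (right), 6–1 at easting≈689561.3 (right) → 2 crossings.
Only Gulch has an odd count, so the point is inside Gulch.

Gulch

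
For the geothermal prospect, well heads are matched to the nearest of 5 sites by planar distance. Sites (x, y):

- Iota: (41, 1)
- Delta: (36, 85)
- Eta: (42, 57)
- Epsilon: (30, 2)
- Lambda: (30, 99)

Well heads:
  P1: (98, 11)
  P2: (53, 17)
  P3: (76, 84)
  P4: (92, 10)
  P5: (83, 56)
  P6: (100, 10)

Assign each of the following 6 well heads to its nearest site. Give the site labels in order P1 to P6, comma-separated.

P1 → Iota (d²=3349.00)
P2 → Iota (d²=400.00)
P3 → Delta (d²=1601.00)
P4 → Iota (d²=2682.00)
P5 → Eta (d²=1682.00)
P6 → Iota (d²=3562.00)

Iota, Iota, Delta, Iota, Eta, Iota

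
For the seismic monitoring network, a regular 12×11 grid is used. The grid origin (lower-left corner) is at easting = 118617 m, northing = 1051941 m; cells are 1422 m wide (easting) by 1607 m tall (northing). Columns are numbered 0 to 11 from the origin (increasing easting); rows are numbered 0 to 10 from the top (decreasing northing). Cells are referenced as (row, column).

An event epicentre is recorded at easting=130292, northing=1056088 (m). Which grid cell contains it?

Column index: ⌊(130292 − 118617) / 1422⌋ = ⌊8.210⌋ = 8
Row offset from origin: ⌊(1056088 − 1051941) / 1607⌋ = ⌊2.581⌋ = 2 → row 8 (counted from top)

(8, 8)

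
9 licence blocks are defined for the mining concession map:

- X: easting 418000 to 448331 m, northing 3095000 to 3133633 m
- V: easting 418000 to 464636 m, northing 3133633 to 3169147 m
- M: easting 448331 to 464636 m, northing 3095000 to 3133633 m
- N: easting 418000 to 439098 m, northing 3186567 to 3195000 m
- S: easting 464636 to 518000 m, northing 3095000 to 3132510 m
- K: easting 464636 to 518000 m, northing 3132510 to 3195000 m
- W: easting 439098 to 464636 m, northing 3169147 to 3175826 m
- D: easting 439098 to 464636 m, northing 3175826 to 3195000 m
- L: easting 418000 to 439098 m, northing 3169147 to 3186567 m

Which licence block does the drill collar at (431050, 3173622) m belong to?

The point has easting = 431050 and northing = 3173622.
Only L satisfies 418000 ≤ easting ≤ 439098 and 3169147 ≤ northing ≤ 3186567.

L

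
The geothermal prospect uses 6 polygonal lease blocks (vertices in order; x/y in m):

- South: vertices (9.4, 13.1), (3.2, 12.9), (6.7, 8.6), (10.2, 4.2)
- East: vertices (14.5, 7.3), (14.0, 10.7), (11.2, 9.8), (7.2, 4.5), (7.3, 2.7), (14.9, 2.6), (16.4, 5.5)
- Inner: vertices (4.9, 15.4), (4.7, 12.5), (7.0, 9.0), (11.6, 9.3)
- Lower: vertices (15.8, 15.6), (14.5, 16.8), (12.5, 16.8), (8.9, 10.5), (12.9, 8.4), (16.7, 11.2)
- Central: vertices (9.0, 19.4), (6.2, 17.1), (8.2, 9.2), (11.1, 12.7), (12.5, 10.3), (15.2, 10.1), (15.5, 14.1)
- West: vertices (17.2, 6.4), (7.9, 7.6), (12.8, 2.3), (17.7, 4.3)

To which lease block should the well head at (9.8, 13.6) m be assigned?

Cast a ray rightward from (9.8, 13.6). For each polygon, the edges (by vertex number in listed order) whose endpoints lie on opposite sides of y = 13.6, where each meets that height, and whether that is right or left of the point:
South: no edge straddles that height → 0 crossings.
East: no edge straddles that height → 0 crossings.
Inner: 1–2 at x≈4.78 (left), 4–1 at x≈6.88 (left) → 0 crossings.
Lower: 3–4 at x≈10.67 (right), 6–1 at x≈16.21 (right) → 2 crossings.
Central: 2–3 at x≈7.09 (left), 6–7 at x≈15.46 (right) → 1 crossing.
West: no edge straddles that height → 0 crossings.
Only Central has an odd count, so the point is inside Central.

Central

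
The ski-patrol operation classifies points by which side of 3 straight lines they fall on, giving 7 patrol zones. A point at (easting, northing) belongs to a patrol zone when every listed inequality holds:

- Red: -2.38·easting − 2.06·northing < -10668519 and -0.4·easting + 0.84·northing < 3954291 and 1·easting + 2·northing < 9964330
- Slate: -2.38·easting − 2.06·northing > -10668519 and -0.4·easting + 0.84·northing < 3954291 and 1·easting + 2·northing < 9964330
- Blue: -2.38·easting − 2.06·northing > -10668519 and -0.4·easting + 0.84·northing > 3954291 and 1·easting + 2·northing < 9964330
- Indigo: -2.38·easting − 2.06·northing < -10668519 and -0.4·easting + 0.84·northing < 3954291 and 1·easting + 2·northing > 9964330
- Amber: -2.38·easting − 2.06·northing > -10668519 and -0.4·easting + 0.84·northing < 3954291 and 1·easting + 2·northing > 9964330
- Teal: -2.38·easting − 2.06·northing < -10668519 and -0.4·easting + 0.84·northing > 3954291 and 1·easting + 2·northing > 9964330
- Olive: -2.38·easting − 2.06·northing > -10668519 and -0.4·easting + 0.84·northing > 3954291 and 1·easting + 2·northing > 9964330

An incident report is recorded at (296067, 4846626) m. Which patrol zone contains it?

Indigo

-2.38·296067 − 2.06·4846626 = -10688689.020, which is < -10668519
-0.4·296067 + 0.84·4846626 = 3952739.040, which is < 3954291
1·296067 + 2·4846626 = 9989319.000, which is > 9964330
This sign pattern matches Indigo.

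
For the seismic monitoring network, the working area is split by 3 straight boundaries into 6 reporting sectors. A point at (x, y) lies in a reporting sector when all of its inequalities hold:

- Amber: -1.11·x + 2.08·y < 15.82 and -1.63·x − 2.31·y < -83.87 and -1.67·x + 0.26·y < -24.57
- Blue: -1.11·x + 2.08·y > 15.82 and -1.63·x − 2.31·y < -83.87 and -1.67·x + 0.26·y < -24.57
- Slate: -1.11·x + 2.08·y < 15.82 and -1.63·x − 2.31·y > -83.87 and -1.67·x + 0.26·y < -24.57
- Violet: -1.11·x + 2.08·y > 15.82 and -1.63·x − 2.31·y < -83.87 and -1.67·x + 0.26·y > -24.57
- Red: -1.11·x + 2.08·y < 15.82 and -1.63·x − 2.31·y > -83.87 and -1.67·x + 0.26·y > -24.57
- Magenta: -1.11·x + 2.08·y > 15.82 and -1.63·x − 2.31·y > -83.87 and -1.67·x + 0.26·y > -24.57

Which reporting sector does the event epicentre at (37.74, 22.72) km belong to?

Amber

-1.11·37.74 + 2.08·22.72 = 5.366, which is < 15.82
-1.63·37.74 − 2.31·22.72 = -113.999, which is < -83.87
-1.67·37.74 + 0.26·22.72 = -57.119, which is < -24.57
This sign pattern matches Amber.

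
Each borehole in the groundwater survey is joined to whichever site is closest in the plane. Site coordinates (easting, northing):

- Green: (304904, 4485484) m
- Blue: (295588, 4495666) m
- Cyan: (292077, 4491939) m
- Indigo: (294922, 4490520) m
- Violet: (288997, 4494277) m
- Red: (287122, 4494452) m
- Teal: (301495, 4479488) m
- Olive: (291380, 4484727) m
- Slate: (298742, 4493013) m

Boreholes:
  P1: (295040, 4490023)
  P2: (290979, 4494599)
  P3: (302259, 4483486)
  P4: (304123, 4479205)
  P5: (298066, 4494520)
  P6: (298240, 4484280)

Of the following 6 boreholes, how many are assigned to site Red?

0

P1 → Indigo
P2 → Violet
P3 → Green
P4 → Teal
P5 → Slate
P6 → Teal
0 of the 6 go to Red.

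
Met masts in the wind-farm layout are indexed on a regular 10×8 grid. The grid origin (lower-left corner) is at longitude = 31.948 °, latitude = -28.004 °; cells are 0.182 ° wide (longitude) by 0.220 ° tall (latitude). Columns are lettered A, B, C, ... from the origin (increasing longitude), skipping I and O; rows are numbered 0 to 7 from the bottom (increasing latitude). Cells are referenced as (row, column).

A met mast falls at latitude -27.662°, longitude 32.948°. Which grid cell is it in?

(1, F)

Column index: ⌊(32.948 − 31.948) / 0.182⌋ = ⌊5.495⌋ = 5 → column F
Row offset from origin: ⌊(-27.662 − -28.004) / 0.220⌋ = ⌊1.555⌋ = 1 → row 1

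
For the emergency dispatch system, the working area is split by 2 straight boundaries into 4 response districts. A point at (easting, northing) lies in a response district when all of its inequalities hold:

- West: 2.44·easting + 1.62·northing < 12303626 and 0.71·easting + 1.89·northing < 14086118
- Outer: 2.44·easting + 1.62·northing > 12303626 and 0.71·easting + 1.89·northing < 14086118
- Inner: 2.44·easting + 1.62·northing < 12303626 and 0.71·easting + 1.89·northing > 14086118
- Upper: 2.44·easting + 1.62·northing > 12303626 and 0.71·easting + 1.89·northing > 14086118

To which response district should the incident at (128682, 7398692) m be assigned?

2.44·128682 + 1.62·7398692 = 12299865.120, which is < 12303626
0.71·128682 + 1.89·7398692 = 14074892.100, which is < 14086118
This sign pattern matches West.

West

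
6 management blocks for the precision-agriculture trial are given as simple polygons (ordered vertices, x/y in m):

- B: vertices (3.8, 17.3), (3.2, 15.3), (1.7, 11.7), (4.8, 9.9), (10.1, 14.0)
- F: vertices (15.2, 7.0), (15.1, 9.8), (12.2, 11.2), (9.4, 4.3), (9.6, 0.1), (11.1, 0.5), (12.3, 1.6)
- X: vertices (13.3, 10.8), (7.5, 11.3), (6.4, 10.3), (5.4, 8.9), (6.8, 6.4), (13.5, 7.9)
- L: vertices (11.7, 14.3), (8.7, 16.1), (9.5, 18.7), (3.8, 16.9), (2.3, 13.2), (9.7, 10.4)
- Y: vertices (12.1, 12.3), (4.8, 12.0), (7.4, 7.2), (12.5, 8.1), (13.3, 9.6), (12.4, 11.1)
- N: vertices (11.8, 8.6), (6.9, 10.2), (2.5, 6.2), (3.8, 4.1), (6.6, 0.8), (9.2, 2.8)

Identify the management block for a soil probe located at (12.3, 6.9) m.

Cast a ray rightward from (12.3, 6.9). For each polygon, the edges (by vertex number in listed order) whose endpoints lie on opposite sides of y = 6.9, where each meets that height, and whether that is right or left of the point:
B: no edge straddles that height → 0 crossings.
F: 3–4 at x≈10.46 (left), 7–1 at x≈15.15 (right) → 1 crossing.
X: 4–5 at x≈6.52 (left), 5–6 at x≈9.03 (left) → 0 crossings.
L: no edge straddles that height → 0 crossings.
Y: no edge straddles that height → 0 crossings.
N: 2–3 at x≈3.27 (left), 6–1 at x≈11.04 (left) → 0 crossings.
Only F has an odd count, so the point is inside F.

F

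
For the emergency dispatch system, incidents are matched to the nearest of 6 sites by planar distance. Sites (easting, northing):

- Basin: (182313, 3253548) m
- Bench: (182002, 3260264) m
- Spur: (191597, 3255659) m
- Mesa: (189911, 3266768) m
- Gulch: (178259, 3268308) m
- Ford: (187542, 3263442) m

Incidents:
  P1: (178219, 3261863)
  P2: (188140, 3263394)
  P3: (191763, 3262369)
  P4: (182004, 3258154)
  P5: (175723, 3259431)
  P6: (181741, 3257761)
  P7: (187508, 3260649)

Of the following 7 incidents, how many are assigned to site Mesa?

0

P1 → Bench
P2 → Ford
P3 → Ford
P4 → Bench
P5 → Bench
P6 → Bench
P7 → Ford
0 of the 7 go to Mesa.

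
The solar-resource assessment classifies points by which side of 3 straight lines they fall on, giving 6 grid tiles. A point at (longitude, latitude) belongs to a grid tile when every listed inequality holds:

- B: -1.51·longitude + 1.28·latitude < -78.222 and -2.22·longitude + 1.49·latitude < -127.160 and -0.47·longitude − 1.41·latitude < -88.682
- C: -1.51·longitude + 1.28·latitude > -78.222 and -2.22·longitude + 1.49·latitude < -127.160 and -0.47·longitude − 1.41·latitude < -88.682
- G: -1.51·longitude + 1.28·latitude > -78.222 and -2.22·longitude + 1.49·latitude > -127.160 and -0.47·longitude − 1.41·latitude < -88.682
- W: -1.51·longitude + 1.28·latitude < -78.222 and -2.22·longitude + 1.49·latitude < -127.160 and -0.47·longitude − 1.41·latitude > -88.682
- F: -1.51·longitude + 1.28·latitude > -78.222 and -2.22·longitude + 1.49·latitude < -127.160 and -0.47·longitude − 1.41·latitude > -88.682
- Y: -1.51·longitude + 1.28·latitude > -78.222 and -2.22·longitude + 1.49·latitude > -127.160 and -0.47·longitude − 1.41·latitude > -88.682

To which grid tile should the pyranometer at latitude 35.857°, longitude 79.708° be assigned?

Y

-1.51·79.708 + 1.28·35.857 = -74.462, which is > -78.222
-2.22·79.708 + 1.49·35.857 = -123.525, which is > -127.160
-0.47·79.708 − 1.41·35.857 = -88.021, which is > -88.682
This sign pattern matches Y.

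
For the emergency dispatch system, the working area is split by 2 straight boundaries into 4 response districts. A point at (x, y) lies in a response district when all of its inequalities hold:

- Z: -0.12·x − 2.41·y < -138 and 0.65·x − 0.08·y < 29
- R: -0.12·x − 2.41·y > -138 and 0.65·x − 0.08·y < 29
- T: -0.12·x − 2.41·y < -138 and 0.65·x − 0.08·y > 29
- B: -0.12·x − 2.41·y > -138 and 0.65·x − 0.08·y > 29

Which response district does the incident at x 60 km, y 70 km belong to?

-0.12·60 − 2.41·70 = -175.900, which is < -138
0.65·60 − 0.08·70 = 33.400, which is > 29
This sign pattern matches T.

T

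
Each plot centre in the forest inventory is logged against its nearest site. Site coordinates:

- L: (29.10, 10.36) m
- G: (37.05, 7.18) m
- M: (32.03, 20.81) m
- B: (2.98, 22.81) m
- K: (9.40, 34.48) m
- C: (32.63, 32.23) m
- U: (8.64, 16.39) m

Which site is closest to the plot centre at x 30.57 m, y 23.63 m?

Squared distances to each site:
L: 178.254; G: 312.593; M: 10.084; B: 761.880; K: 565.891; C: 78.204; U: 533.342.
Minimum at M.

M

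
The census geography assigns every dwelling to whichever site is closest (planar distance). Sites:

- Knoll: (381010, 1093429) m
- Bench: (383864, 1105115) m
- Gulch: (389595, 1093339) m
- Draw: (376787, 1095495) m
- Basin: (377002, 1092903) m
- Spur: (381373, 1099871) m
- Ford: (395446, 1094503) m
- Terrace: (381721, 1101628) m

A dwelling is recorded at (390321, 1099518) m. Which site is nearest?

Squared distances to each site:
Knoll: 123770642.000; Bench: 73019258.000; Gulch: 38707117.000; Draw: 199353685.000; Basin: 221153986.000; Spur: 80191313.000; Ford: 51415850.000; Terrace: 78412100.000.
Minimum at Gulch.

Gulch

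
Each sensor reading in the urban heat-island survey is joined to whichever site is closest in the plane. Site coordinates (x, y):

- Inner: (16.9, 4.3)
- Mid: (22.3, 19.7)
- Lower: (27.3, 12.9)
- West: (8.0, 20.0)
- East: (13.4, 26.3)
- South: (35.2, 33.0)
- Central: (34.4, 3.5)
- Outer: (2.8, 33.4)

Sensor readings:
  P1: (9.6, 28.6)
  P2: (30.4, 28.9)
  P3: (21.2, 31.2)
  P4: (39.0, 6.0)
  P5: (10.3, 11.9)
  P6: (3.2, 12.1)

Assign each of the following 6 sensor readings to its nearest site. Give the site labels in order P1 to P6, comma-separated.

East, South, East, Central, West, West

P1 → East (d²=19.73)
P2 → South (d²=39.85)
P3 → East (d²=84.85)
P4 → Central (d²=27.41)
P5 → West (d²=70.90)
P6 → West (d²=85.45)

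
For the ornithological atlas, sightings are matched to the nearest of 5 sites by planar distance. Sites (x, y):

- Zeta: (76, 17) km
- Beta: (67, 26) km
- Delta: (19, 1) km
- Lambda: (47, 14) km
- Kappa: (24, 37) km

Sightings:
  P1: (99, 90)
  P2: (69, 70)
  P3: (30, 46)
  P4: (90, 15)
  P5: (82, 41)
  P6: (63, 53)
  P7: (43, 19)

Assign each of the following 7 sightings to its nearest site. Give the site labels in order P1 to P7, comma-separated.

P1 → Beta (d²=5120.00)
P2 → Beta (d²=1940.00)
P3 → Kappa (d²=117.00)
P4 → Zeta (d²=200.00)
P5 → Beta (d²=450.00)
P6 → Beta (d²=745.00)
P7 → Lambda (d²=41.00)

Beta, Beta, Kappa, Zeta, Beta, Beta, Lambda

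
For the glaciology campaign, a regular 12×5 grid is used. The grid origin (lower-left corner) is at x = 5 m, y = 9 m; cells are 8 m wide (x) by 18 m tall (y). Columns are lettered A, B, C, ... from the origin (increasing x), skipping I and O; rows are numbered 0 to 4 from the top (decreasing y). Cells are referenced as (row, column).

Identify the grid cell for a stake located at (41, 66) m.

Column index: ⌊(41 − 5) / 8⌋ = ⌊4.500⌋ = 4 → column E
Row offset from origin: ⌊(66 − 9) / 18⌋ = ⌊3.167⌋ = 3 → row 1 (counted from top)

(1, E)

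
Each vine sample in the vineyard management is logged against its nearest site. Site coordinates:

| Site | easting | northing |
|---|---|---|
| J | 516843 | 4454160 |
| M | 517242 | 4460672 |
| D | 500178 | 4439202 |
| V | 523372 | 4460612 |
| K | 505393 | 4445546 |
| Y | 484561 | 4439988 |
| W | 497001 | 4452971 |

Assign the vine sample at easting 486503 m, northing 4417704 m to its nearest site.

Squared distances to each site:
J: 2249555536.000; M: 2791135145.000; D: 649169629.000; V: 3200419625.000; K: 1132009064.000; Y: 500348020.000; W: 1353969293.000.
Minimum at Y.

Y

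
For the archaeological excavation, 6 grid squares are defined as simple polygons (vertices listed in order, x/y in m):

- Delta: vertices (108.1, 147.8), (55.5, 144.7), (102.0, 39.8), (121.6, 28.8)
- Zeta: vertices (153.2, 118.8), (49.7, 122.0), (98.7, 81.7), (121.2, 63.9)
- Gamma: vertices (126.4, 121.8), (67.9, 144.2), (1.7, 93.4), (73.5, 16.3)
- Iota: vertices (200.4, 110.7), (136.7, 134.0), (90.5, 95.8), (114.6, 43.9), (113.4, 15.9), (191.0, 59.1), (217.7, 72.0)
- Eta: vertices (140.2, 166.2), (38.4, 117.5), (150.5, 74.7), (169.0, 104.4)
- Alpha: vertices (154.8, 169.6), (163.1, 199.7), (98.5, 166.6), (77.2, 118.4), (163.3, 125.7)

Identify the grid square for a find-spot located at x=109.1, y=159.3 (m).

Alpha

Cast a ray rightward from (109.1, 159.3). For each polygon, the edges (by vertex number in listed order) whose endpoints lie on opposite sides of y = 159.3, where each meets that height, and whether that is right or left of the point:
Delta: no edge straddles that height → 0 crossings.
Zeta: no edge straddles that height → 0 crossings.
Gamma: no edge straddles that height → 0 crossings.
Iota: no edge straddles that height → 0 crossings.
Eta: 1–2 at x≈125.78 (right), 4–1 at x≈143.42 (right) → 2 crossings.
Alpha: 3–4 at x≈95.27 (left), 5–1 at x≈156.79 (right) → 1 crossing.
Only Alpha has an odd count, so the point is inside Alpha.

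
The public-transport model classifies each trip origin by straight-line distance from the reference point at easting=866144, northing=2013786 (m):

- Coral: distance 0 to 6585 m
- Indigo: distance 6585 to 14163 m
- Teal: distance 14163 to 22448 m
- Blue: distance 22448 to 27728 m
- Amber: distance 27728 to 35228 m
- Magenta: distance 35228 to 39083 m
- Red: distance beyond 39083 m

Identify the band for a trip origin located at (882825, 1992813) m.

Distance = √((882825−866144)² + (1992813−2013786)²) = √(278255761.000 + 439866729.000) = 26797.808 m.
22448 ≤ 26797.808 < 27728 → Blue.

Blue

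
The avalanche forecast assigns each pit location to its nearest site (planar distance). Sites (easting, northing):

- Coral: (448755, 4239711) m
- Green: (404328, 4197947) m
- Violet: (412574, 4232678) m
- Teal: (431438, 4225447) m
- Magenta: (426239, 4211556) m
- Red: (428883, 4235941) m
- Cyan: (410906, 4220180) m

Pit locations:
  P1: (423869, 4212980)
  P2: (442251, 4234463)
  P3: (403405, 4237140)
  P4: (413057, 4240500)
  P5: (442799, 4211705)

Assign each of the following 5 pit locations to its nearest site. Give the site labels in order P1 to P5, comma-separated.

Magenta, Coral, Violet, Violet, Magenta

P1 → Magenta (d²=7644676.00)
P2 → Coral (d²=69843520.00)
P3 → Violet (d²=103980005.00)
P4 → Violet (d²=61416973.00)
P5 → Magenta (d²=274255801.00)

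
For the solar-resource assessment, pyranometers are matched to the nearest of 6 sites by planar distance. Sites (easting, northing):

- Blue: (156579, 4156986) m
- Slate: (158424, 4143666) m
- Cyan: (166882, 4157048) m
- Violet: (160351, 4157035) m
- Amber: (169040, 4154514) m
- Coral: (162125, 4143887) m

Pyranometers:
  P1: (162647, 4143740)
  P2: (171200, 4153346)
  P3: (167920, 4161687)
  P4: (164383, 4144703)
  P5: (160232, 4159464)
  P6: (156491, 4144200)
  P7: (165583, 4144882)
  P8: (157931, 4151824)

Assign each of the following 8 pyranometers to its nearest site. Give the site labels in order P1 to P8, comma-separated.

P1 → Coral (d²=294093.00)
P2 → Amber (d²=6029824.00)
P3 → Cyan (d²=22597765.00)
P4 → Coral (d²=5764420.00)
P5 → Violet (d²=5914202.00)
P6 → Slate (d²=4021645.00)
P7 → Coral (d²=12947789.00)
P8 → Blue (d²=28474148.00)

Coral, Amber, Cyan, Coral, Violet, Slate, Coral, Blue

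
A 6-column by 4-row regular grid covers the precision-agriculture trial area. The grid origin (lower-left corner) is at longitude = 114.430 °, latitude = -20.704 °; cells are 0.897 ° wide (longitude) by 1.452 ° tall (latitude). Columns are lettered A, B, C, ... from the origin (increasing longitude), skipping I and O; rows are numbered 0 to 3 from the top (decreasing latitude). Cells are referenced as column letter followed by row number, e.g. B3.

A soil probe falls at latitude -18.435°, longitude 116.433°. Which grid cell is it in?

C2

Column index: ⌊(116.433 − 114.430) / 0.897⌋ = ⌊2.233⌋ = 2 → column C
Row offset from origin: ⌊(-18.435 − -20.704) / 1.452⌋ = ⌊1.563⌋ = 1 → row 2 (counted from top)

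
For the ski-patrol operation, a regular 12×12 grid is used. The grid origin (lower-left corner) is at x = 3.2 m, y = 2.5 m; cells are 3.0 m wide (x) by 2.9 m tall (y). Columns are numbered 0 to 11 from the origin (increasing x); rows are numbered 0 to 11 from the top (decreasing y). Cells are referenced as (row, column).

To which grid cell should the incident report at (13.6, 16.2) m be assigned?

Column index: ⌊(13.6 − 3.2) / 3.0⌋ = ⌊3.467⌋ = 3
Row offset from origin: ⌊(16.2 − 2.5) / 2.9⌋ = ⌊4.724⌋ = 4 → row 7 (counted from top)

(7, 3)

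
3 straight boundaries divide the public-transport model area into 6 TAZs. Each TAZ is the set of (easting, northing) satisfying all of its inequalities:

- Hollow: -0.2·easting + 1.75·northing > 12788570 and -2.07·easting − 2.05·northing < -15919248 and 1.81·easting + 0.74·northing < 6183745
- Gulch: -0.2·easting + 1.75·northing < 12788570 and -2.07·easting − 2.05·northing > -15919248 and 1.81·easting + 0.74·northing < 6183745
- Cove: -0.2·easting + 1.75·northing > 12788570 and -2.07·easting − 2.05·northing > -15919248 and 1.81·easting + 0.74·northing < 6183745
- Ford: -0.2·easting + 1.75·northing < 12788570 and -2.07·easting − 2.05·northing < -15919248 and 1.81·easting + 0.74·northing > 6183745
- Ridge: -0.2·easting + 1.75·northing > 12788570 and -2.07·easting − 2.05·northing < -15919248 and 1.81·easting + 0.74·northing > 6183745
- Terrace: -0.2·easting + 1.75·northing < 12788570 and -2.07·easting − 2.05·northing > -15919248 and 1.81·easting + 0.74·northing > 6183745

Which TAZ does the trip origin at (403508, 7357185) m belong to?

Cove

-0.2·403508 + 1.75·7357185 = 12794372.150, which is > 12788570
-2.07·403508 − 2.05·7357185 = -15917490.810, which is > -15919248
1.81·403508 + 0.74·7357185 = 6174666.380, which is < 6183745
This sign pattern matches Cove.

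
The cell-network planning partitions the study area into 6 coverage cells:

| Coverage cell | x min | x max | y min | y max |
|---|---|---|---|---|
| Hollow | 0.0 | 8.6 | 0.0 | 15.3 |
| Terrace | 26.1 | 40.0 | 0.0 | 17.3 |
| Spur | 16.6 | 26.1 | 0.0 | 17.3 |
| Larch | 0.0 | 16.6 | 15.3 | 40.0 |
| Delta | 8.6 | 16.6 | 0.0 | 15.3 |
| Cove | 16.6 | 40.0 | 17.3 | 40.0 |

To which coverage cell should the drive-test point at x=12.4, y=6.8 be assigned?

The point has x = 12.4 and y = 6.8.
Only Delta satisfies 8.6 ≤ x ≤ 16.6 and 0.0 ≤ y ≤ 15.3.

Delta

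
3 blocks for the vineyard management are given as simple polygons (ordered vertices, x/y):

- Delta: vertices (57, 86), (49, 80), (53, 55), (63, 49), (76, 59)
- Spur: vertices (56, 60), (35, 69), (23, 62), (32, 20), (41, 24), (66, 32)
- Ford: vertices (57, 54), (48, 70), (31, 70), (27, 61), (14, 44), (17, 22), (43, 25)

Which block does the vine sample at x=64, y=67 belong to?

Cast a ray rightward from (64, 67). For each polygon, the edges (by vertex number in listed order) whose endpoints lie on opposite sides of y = 67, where each meets that height, and whether that is right or left of the point:
Delta: 2–3 at x≈51.1 (left), 5–1 at x≈70.4 (right) → 1 crossing.
Spur: 1–2 at x≈39.7 (left), 2–3 at x≈31.6 (left) → 0 crossings.
Ford: 1–2 at x≈49.7 (left), 3–4 at x≈29.7 (left) → 0 crossings.
Only Delta has an odd count, so the point is inside Delta.

Delta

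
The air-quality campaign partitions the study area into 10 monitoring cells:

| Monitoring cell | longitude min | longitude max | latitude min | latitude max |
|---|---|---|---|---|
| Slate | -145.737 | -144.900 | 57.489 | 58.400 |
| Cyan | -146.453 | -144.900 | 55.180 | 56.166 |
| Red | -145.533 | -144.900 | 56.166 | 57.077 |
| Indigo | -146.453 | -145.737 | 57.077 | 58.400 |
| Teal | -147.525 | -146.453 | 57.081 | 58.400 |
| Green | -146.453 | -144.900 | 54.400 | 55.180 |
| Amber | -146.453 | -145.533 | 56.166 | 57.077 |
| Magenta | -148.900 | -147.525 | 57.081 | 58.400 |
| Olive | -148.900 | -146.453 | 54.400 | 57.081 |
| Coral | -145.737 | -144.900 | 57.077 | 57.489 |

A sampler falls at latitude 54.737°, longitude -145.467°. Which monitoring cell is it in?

Green

The point has longitude = -145.467 and latitude = 54.737.
Only Green satisfies -146.453 ≤ longitude ≤ -144.900 and 54.400 ≤ latitude ≤ 55.180.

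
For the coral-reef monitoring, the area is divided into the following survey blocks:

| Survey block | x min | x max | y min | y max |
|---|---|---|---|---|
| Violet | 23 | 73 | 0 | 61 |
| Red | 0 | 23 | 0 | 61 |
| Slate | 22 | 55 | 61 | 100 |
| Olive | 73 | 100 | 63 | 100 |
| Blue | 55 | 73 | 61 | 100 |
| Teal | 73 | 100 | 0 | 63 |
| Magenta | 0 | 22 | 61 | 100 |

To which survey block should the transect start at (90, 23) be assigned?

The point has x = 90 and y = 23.
Only Teal satisfies 73 ≤ x ≤ 100 and 0 ≤ y ≤ 63.

Teal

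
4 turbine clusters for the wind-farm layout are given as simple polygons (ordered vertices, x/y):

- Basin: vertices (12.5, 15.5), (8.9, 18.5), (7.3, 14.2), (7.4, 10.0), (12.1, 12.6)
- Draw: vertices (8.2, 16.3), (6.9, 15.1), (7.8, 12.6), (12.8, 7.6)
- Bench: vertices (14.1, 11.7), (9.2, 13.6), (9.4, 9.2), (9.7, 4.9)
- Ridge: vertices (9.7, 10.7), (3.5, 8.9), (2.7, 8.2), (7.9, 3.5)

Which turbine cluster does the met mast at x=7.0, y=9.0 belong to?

Cast a ray rightward from (7.0, 9.0). For each polygon, the edges (by vertex number in listed order) whose endpoints lie on opposite sides of y = 9.0, where each meets that height, and whether that is right or left of the point:
Basin: no edge straddles that height → 0 crossings.
Draw: 3–4 at x≈11.40 (right), 4–1 at x≈12.06 (right) → 2 crossings.
Bench: 3–4 at x≈9.41 (right), 4–1 at x≈12.35 (right) → 2 crossings.
Ridge: 1–2 at x≈3.84 (left), 4–1 at x≈9.28 (right) → 1 crossing.
Only Ridge has an odd count, so the point is inside Ridge.

Ridge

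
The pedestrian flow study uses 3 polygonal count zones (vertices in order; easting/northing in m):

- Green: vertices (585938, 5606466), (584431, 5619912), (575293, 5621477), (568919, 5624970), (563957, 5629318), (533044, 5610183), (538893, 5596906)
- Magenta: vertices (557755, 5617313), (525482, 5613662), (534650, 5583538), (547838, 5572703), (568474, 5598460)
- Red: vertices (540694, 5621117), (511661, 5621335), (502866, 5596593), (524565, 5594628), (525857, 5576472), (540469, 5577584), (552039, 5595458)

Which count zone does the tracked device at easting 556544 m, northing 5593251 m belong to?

Cast a ray rightward from (556544, 5593251). For each polygon, the edges (by vertex number in listed order) whose endpoints lie on opposite sides of northing = 5593251, where each meets that height, and whether that is right or left of the point:
Green: no edge straddles that height → 0 crossings.
Magenta: 2–3 at easting≈531693.9 (left), 4–5 at easting≈564300.7 (right) → 1 crossing.
Red: 4–5 at easting≈524663.0 (left), 6–7 at easting≈550610.4 (left) → 0 crossings.
Only Magenta has an odd count, so the point is inside Magenta.

Magenta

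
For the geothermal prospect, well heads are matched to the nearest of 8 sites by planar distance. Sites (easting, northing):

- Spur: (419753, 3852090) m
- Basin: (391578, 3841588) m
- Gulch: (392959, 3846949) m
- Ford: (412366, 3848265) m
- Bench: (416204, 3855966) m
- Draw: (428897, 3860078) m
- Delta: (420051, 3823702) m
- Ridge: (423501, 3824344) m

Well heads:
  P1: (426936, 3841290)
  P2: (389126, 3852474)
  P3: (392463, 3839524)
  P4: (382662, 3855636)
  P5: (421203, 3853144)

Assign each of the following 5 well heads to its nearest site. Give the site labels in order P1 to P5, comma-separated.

P1 → Spur (d²=168235489.00)
P2 → Gulch (d²=45217514.00)
P3 → Basin (d²=5043321.00)
P4 → Gulch (d²=181492178.00)
P5 → Spur (d²=3213416.00)

Spur, Gulch, Basin, Gulch, Spur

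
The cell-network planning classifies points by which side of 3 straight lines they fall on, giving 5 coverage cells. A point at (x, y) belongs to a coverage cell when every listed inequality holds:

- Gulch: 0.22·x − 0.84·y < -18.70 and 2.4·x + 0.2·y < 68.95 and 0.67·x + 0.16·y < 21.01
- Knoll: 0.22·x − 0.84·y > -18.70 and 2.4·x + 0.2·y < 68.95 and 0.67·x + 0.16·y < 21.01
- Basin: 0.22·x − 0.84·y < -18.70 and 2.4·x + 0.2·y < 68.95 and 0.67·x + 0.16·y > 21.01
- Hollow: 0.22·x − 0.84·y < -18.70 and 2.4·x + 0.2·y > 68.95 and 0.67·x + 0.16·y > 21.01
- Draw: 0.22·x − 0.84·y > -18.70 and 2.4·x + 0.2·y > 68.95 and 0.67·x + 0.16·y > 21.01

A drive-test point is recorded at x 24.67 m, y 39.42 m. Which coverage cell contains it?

Basin

0.22·24.67 − 0.84·39.42 = -27.685, which is < -18.70
2.4·24.67 + 0.2·39.42 = 67.092, which is < 68.95
0.67·24.67 + 0.16·39.42 = 22.836, which is > 21.01
This sign pattern matches Basin.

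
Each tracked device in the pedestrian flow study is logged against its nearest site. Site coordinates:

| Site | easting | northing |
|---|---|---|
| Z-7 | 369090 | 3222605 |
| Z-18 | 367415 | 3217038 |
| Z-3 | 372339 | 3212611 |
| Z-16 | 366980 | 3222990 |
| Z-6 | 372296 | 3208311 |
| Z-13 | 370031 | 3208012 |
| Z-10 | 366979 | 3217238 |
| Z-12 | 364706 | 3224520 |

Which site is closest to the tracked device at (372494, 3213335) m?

Squared distances to each site:
Z-7: 97520116.000; Z-18: 39508450.000; Z-3: 548201.000; Z-16: 123623221.000; Z-6: 25279780.000; Z-13: 34400698.000; Z-10: 45648634.000; Z-12: 185757169.000.
Minimum at Z-3.

Z-3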